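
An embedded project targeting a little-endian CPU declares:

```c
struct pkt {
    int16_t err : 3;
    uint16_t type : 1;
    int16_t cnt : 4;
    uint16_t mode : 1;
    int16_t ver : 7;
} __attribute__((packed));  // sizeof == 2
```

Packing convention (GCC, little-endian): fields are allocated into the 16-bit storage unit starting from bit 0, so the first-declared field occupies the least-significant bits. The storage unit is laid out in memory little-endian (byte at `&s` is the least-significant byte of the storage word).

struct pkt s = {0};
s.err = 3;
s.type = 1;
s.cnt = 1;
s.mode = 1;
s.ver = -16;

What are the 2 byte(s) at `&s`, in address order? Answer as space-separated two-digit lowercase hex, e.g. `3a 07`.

[0+:3] err=3 & 0x7 = 0x3; word=0x0003
[3+:1] type=1 & 0x1 = 0x1; word=0x000b
[4+:4] cnt=1 & 0xf = 0x1; word=0x001b
[8+:1] mode=1 & 0x1 = 0x1; word=0x011b
[9+:7] ver=-16 & 0x7f = 0x70; word=0xe11b
word = 0xe11b → little-endian bytes:
  [0]=0x1b  [1]=0xe1

1b e1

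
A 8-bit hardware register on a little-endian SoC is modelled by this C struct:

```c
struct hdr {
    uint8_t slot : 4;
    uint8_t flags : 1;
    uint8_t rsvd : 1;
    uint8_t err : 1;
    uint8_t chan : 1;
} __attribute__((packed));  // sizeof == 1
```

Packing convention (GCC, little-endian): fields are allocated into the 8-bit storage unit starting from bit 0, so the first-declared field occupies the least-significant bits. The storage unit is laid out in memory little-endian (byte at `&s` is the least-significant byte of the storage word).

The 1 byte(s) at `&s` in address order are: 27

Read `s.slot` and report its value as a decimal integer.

7

[0]=0x27 (little-endian) → word 0x27
slot:4 @ bit 0 → (0x27>>0)&0xf = 0x7  ←
flags:1 @ bit 4 → (0x27>>4)&0x1 = 0x0
rsvd:1 @ bit 5 → (0x27>>5)&0x1 = 0x1
err:1 @ bit 6 → (0x27>>6)&0x1 = 0x0
chan:1 @ bit 7 → (0x27>>7)&0x1 = 0x0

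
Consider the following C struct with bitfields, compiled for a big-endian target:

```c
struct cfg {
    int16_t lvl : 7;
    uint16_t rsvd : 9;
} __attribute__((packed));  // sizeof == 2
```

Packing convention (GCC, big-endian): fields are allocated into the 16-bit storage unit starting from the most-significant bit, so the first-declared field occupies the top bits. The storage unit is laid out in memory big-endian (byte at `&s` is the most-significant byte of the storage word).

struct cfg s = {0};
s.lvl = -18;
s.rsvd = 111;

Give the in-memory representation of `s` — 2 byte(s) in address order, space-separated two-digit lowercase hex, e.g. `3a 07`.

dc 6f

[9+:7] lvl=-18 & 0x7f = 0x6e; word=0xdc00
[0+:9] rsvd=111 & 0x1ff = 0x6f; word=0xdc6f
word = 0xdc6f → big-endian bytes:
  [0]=0xdc  [1]=0x6f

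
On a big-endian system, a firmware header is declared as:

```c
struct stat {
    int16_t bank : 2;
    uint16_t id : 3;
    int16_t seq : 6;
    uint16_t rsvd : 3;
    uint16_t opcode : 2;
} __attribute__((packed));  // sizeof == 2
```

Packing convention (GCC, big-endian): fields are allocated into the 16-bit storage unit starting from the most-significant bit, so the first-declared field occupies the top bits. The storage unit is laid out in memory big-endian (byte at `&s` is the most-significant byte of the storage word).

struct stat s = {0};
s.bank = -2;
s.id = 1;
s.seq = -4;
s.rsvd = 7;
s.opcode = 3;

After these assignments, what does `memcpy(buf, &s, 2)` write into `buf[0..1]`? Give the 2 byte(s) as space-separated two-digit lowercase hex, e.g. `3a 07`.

8f 9f

bank:2 = -2 → 0x2 << 14 → word 0x8000
id:3 = 1 → 0x1 << 11 → word 0x8800
seq:6 = -4 → 0x3c << 5 → word 0x8f80
rsvd:3 = 7 → 0x7 << 2 → word 0x8f9c
opcode:2 = 3 → 0x3 << 0 → word 0x8f9f
word = 0x8f9f → big-endian bytes:
  [0]=0x8f  [1]=0x9f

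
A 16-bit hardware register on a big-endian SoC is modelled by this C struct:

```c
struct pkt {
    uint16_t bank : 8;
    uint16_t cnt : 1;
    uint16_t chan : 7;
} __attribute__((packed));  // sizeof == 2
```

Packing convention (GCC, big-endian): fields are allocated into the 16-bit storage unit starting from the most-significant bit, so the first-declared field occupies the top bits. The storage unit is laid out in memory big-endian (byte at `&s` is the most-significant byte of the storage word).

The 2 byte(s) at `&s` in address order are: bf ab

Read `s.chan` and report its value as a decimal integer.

[0]=0xbf [1]=0xab (big-endian) → word 0xbfab
bank:8 @ bit 8 → (0xbfab>>8)&0xff = 0xbf
cnt:1 @ bit 7 → (0xbfab>>7)&0x1 = 0x1
chan:7 @ bit 0 → (0xbfab>>0)&0x7f = 0x2b  ←

43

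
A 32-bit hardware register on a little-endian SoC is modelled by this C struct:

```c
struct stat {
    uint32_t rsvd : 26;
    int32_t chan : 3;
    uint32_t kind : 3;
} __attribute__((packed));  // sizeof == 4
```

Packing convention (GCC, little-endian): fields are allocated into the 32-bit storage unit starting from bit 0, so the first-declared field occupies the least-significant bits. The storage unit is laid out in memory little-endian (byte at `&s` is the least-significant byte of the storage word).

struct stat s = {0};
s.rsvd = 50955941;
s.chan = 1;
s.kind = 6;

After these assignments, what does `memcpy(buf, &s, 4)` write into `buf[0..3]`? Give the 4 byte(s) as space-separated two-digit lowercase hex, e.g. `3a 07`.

[0+:26] rsvd=50955941 & 0x3ffffff = 0x30986a5; word=0x030986a5
[26+:3] chan=1 & 0x7 = 0x1; word=0x070986a5
[29+:3] kind=6 & 0x7 = 0x6; word=0xc70986a5
word = 0xc70986a5 → little-endian bytes:
  [0]=0xa5  [1]=0x86  [2]=0x09  [3]=0xc7

a5 86 09 c7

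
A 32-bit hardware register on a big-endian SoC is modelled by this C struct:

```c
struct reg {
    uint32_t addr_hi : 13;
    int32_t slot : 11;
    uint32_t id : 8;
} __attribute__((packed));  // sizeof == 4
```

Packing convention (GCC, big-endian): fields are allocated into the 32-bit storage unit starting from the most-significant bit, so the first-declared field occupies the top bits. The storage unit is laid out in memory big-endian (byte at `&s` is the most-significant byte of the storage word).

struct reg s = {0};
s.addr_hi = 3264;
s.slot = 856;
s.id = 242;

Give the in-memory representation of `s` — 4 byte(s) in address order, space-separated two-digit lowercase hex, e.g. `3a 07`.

66 03 58 f2

addr_hi:13 = 3264 → 0xcc0 << 19 → word 0x66000000
slot:11 = 856 → 0x358 << 8 → word 0x66035800
id:8 = 242 → 0xf2 << 0 → word 0x660358f2
word = 0x660358f2 → big-endian bytes:
  [0]=0x66  [1]=0x03  [2]=0x58  [3]=0xf2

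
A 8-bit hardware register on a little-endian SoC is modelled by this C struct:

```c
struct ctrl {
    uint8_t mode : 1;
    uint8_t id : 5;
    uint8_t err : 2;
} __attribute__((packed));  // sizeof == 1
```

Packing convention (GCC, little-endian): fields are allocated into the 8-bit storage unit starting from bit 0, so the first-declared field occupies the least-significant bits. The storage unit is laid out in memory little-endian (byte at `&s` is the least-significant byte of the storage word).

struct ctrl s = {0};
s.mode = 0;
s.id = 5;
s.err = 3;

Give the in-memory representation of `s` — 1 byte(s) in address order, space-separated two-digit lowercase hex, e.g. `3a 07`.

[0+:1] mode=0 & 0x1 = 0x0; word=0x00
[1+:5] id=5 & 0x1f = 0x5; word=0x0a
[6+:2] err=3 & 0x3 = 0x3; word=0xca
word = 0xca → little-endian bytes:
  [0]=0xca

ca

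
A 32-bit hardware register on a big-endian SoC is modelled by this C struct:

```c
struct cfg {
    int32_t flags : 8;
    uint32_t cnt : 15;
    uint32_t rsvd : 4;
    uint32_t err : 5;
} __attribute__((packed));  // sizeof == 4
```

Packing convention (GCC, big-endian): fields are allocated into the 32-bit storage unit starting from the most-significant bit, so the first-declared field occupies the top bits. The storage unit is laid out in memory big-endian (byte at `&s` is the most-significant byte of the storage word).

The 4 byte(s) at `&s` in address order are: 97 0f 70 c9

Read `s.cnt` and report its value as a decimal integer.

1976

[0]=0x97 [1]=0x0f [2]=0x70 [3]=0xc9 (big-endian) → word 0x970f70c9
flags:8 @ bit 24 → (0x970f70c9>>24)&0xff = 0x97
cnt:15 @ bit 9 → (0x970f70c9>>9)&0x7fff = 0x7b8  ←
rsvd:4 @ bit 5 → (0x970f70c9>>5)&0xf = 0x6
err:5 @ bit 0 → (0x970f70c9>>0)&0x1f = 0x9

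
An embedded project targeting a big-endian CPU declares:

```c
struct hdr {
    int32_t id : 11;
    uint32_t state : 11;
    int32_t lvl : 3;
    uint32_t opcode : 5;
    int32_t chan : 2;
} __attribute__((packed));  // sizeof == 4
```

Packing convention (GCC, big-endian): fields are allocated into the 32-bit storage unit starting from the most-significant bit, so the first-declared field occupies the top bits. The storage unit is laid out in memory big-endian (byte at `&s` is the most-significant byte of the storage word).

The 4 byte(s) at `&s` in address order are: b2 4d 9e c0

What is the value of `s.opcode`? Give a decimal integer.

[0]=0xb2 [1]=0x4d [2]=0x9e [3]=0xc0 (big-endian) → word 0xb24d9ec0
id [21+:11] = (word>>21) & 0x7ff = 1426
state [10+:11] = (word>>10) & 0x7ff = 871
lvl [7+:3] = (word>>7) & 0x7 = 5
opcode [2+:5] = (word>>2) & 0x1f = 16  ←
chan [0+:2] = (word>>0) & 0x3 = 0

16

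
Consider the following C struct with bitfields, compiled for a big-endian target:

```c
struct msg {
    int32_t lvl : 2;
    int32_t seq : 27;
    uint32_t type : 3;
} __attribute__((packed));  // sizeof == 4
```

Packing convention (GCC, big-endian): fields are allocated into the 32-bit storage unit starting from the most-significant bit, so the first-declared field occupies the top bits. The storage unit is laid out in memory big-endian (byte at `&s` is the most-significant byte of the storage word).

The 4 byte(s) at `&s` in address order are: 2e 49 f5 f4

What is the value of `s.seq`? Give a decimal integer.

-37142850

[0]=0x2e [1]=0x49 [2]=0xf5 [3]=0xf4 (big-endian) → word 0x2e49f5f4
lvl:2 @ bit 30 → (0x2e49f5f4>>30)&0x3 = 0x0
seq:27 @ bit 3 → (0x2e49f5f4>>3)&0x7ffffff = 0x5c93ebe  ←
type:3 @ bit 0 → (0x2e49f5f4>>0)&0x7 = 0x4
seq signed 27b, MSB=1: 97074878 - 134217728 = -37142850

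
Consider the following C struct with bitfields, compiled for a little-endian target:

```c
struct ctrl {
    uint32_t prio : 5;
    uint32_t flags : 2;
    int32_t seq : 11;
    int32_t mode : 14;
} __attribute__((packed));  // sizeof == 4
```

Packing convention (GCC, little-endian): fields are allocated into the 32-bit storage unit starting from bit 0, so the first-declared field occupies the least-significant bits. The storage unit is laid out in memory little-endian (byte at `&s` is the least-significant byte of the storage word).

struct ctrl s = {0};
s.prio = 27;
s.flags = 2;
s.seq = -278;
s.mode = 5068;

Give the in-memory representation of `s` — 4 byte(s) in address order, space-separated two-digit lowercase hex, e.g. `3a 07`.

5b 75 33 4f

prio:5 = 27 → 0x1b << 0 → word 0x0000001b
flags:2 = 2 → 0x2 << 5 → word 0x0000005b
seq:11 = -278 → 0x6ea << 7 → word 0x0003755b
mode:14 = 5068 → 0x13cc << 18 → word 0x4f33755b
word = 0x4f33755b → little-endian bytes:
  [0]=0x5b  [1]=0x75  [2]=0x33  [3]=0x4f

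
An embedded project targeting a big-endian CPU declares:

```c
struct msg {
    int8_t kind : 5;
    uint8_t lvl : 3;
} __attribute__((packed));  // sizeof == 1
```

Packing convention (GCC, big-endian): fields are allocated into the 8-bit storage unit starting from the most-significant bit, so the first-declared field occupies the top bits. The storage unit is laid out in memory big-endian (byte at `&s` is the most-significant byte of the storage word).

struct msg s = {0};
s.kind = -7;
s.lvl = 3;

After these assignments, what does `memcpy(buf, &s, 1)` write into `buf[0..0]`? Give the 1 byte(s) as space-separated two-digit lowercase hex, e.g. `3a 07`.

cb

[3+:5] kind=-7 & 0x1f = 0x19; word=0xc8
[0+:3] lvl=3 & 0x7 = 0x3; word=0xcb
word = 0xcb → big-endian bytes:
  [0]=0xcb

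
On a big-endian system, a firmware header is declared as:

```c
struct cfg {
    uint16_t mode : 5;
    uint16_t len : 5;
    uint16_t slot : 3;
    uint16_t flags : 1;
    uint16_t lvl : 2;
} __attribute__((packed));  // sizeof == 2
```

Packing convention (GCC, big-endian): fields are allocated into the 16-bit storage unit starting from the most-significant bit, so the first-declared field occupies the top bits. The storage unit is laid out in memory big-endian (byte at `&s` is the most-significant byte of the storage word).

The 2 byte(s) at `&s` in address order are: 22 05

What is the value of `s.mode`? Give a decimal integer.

4

[0]=0x22 [1]=0x05 (big-endian) → word 0x2205
mode:5 @ bit 11 → (0x2205>>11)&0x1f = 0x4  ←
len:5 @ bit 6 → (0x2205>>6)&0x1f = 0x8
slot:3 @ bit 3 → (0x2205>>3)&0x7 = 0x0
flags:1 @ bit 2 → (0x2205>>2)&0x1 = 0x1
lvl:2 @ bit 0 → (0x2205>>0)&0x3 = 0x1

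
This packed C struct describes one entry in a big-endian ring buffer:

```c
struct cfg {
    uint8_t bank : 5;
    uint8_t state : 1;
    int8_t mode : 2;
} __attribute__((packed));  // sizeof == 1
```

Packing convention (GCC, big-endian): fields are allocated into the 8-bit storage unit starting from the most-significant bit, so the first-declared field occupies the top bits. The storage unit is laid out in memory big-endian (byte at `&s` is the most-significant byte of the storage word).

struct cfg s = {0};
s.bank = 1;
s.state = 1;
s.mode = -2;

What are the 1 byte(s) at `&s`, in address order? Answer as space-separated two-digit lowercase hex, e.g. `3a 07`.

0e

bank:5 = 1 → 0x1 << 3 → word 0x08
state:1 = 1 → 0x1 << 2 → word 0x0c
mode:2 = -2 → 0x2 << 0 → word 0x0e
word = 0x0e → big-endian bytes:
  [0]=0x0e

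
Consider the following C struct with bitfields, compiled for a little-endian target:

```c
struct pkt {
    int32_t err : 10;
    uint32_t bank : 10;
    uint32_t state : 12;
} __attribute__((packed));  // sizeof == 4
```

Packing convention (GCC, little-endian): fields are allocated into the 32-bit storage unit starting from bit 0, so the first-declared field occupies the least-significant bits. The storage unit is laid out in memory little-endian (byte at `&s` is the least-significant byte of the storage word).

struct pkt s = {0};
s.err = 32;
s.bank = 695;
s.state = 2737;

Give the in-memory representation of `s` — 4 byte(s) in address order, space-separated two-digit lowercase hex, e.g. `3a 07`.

20 dc 1a ab

[0+:10] err=32 & 0x3ff = 0x20; word=0x00000020
[10+:10] bank=695 & 0x3ff = 0x2b7; word=0x000adc20
[20+:12] state=2737 & 0xfff = 0xab1; word=0xab1adc20
word = 0xab1adc20 → little-endian bytes:
  [0]=0x20  [1]=0xdc  [2]=0x1a  [3]=0xab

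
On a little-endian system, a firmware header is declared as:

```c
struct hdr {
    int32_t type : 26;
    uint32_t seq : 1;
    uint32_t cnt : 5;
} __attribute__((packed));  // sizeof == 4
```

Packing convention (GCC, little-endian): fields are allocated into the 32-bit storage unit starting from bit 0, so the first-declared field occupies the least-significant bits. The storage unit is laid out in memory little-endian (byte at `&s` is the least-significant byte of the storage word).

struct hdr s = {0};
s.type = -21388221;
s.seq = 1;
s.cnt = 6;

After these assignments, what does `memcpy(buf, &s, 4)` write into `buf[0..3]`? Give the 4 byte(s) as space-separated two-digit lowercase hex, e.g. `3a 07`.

43 a4 b9 36

[0+:26] type=-21388221 & 0x3ffffff = 0x2b9a443; word=0x02b9a443
[26+:1] seq=1 & 0x1 = 0x1; word=0x06b9a443
[27+:5] cnt=6 & 0x1f = 0x6; word=0x36b9a443
word = 0x36b9a443 → little-endian bytes:
  [0]=0x43  [1]=0xa4  [2]=0xb9  [3]=0x36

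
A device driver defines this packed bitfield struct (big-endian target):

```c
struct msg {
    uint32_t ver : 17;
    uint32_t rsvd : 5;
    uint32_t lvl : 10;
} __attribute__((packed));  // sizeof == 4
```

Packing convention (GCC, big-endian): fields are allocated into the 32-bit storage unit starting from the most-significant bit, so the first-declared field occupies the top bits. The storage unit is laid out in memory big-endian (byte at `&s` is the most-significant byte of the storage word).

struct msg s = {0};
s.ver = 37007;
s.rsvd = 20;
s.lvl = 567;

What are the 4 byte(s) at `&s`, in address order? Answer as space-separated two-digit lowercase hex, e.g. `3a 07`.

48 47 d2 37

ver:17 = 37007 → 0x908f << 15 → word 0x48478000
rsvd:5 = 20 → 0x14 << 10 → word 0x4847d000
lvl:10 = 567 → 0x237 << 0 → word 0x4847d237
word = 0x4847d237 → big-endian bytes:
  [0]=0x48  [1]=0x47  [2]=0xd2  [3]=0x37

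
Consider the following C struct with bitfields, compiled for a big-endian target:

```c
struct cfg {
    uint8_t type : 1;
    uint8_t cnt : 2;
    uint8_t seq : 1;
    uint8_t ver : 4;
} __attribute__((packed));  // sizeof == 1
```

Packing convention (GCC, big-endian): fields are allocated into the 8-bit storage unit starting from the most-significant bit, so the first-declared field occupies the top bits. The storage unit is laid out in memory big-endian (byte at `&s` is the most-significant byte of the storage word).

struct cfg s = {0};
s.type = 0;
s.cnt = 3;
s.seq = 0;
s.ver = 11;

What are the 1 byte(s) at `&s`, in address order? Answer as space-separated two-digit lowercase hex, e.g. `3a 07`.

type:1 = 0 → 0x0 << 7 → word 0x00
cnt:2 = 3 → 0x3 << 5 → word 0x60
seq:1 = 0 → 0x0 << 4 → word 0x60
ver:4 = 11 → 0xb << 0 → word 0x6b
word = 0x6b → big-endian bytes:
  [0]=0x6b

6b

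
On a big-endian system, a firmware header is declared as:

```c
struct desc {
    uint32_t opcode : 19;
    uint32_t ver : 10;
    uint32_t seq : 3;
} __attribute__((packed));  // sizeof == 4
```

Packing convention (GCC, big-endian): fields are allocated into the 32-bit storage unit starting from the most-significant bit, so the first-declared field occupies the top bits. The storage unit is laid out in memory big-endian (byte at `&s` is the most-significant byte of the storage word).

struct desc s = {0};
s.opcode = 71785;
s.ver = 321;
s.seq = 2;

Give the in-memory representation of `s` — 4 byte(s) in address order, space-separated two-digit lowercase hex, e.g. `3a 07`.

23 0d 2a 0a

opcode:19 = 71785 → 0x11869 << 13 → word 0x230d2000
ver:10 = 321 → 0x141 << 3 → word 0x230d2a08
seq:3 = 2 → 0x2 << 0 → word 0x230d2a0a
word = 0x230d2a0a → big-endian bytes:
  [0]=0x23  [1]=0x0d  [2]=0x2a  [3]=0x0a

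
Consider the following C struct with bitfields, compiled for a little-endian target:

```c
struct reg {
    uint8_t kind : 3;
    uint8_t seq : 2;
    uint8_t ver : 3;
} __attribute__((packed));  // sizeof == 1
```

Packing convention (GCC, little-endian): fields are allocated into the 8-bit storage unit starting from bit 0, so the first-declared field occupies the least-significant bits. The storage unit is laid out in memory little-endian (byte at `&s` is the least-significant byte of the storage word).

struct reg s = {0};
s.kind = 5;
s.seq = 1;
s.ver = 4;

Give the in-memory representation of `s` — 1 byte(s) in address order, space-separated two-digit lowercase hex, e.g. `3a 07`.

8d

kind:3 = 5 → 0x5 << 0 → word 0x05
seq:2 = 1 → 0x1 << 3 → word 0x0d
ver:3 = 4 → 0x4 << 5 → word 0x8d
word = 0x8d → little-endian bytes:
  [0]=0x8d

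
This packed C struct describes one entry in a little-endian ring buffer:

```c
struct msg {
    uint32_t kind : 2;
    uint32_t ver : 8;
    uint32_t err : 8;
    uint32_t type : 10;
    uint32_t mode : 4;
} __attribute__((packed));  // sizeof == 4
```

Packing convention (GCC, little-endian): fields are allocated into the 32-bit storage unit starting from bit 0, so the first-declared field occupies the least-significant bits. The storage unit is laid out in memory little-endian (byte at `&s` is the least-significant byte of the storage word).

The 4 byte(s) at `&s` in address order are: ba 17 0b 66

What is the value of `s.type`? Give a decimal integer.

386

[0]=0xba [1]=0x17 [2]=0x0b [3]=0x66 (little-endian) → word 0x660b17ba
kind [0+:2] = (word>>0) & 0x3 = 2
ver [2+:8] = (word>>2) & 0xff = 238
err [10+:8] = (word>>10) & 0xff = 197
type [18+:10] = (word>>18) & 0x3ff = 386  ←
mode [28+:4] = (word>>28) & 0xf = 6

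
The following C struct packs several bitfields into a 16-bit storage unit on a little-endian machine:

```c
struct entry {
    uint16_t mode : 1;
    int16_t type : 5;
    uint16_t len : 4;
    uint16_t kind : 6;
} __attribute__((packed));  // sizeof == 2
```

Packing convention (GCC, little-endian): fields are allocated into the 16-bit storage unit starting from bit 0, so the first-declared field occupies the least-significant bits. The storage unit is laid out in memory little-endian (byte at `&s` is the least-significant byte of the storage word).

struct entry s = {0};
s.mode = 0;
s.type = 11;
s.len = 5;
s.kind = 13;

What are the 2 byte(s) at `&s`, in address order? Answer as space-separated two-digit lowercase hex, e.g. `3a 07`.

56 35

mode:1 = 0 → 0x0 << 0 → word 0x0000
type:5 = 11 → 0xb << 1 → word 0x0016
len:4 = 5 → 0x5 << 6 → word 0x0156
kind:6 = 13 → 0xd << 10 → word 0x3556
word = 0x3556 → little-endian bytes:
  [0]=0x56  [1]=0x35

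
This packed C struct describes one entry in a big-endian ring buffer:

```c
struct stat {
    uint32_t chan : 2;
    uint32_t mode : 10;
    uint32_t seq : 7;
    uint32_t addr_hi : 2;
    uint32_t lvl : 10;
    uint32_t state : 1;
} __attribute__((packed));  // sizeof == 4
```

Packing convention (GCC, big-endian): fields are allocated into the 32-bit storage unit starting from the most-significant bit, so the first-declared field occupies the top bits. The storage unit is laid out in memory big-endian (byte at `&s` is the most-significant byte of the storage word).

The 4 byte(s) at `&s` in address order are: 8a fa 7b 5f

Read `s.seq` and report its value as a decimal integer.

[0]=0x8a [1]=0xfa [2]=0x7b [3]=0x5f (big-endian) → word 0x8afa7b5f
chan:2 @ bit 30 → (0x8afa7b5f>>30)&0x3 = 0x2
mode:10 @ bit 20 → (0x8afa7b5f>>20)&0x3ff = 0xaf
seq:7 @ bit 13 → (0x8afa7b5f>>13)&0x7f = 0x53  ←
addr_hi:2 @ bit 11 → (0x8afa7b5f>>11)&0x3 = 0x3
lvl:10 @ bit 1 → (0x8afa7b5f>>1)&0x3ff = 0x1af
state:1 @ bit 0 → (0x8afa7b5f>>0)&0x1 = 0x1

83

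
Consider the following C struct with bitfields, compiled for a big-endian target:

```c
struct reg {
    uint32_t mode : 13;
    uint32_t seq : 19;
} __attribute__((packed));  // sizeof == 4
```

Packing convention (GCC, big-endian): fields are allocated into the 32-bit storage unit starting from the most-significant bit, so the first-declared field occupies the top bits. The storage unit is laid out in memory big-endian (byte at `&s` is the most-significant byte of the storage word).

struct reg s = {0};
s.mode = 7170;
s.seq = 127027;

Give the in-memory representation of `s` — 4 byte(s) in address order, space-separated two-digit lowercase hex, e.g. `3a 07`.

mode (13b) val=7170 bits=0x1c02 at bit 19: 0xe0100000
seq (19b) val=127027 bits=0x1f033 at bit 0: 0xe011f033
word = 0xe011f033 → big-endian bytes:
  [0]=0xe0  [1]=0x11  [2]=0xf0  [3]=0x33

e0 11 f0 33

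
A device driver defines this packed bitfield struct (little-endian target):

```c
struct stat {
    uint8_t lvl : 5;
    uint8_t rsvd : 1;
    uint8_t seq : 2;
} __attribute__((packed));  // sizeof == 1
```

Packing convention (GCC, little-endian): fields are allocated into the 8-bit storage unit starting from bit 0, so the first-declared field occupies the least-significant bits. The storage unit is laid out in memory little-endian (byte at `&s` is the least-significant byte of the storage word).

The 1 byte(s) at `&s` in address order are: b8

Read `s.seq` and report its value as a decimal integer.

2

[0]=0xb8 (little-endian) → word 0xb8
lvl [0+:5] = (word>>0) & 0x1f = 24
rsvd [5+:1] = (word>>5) & 0x1 = 1
seq [6+:2] = (word>>6) & 0x3 = 2  ←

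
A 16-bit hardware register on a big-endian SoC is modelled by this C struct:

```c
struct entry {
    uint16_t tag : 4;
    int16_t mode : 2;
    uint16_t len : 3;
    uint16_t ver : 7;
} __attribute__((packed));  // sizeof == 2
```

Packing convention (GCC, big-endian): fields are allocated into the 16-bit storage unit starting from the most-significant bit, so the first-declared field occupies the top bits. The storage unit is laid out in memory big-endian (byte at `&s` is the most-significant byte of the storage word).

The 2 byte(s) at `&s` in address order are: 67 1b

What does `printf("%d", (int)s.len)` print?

[0]=0x67 [1]=0x1b (big-endian) → word 0x671b
tag:4 @ bit 12 → (0x671b>>12)&0xf = 0x6
mode:2 @ bit 10 → (0x671b>>10)&0x3 = 0x1
len:3 @ bit 7 → (0x671b>>7)&0x7 = 0x6  ←
ver:7 @ bit 0 → (0x671b>>0)&0x7f = 0x1b

6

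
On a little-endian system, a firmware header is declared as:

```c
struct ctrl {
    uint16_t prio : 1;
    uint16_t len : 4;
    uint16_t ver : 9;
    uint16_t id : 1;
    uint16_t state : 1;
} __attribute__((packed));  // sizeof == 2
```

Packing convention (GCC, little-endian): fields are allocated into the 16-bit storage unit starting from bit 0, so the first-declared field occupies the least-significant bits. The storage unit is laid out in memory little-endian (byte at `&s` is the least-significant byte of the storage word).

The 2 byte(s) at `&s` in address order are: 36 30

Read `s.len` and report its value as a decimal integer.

[0]=0x36 [1]=0x30 (little-endian) → word 0x3036
prio:1 @ bit 0 → (0x3036>>0)&0x1 = 0x0
len:4 @ bit 1 → (0x3036>>1)&0xf = 0xb  ←
ver:9 @ bit 5 → (0x3036>>5)&0x1ff = 0x181
id:1 @ bit 14 → (0x3036>>14)&0x1 = 0x0
state:1 @ bit 15 → (0x3036>>15)&0x1 = 0x0

11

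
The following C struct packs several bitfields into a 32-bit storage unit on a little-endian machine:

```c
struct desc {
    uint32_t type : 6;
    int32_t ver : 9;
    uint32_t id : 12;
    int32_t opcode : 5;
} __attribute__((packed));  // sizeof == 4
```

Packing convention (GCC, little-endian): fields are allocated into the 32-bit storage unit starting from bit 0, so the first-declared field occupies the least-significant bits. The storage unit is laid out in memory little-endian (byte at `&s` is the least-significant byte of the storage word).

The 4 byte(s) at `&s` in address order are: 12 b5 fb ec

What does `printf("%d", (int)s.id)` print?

2551

[0]=0x12 [1]=0xb5 [2]=0xfb [3]=0xec (little-endian) → word 0xecfbb512
type [0+:6] = (word>>0) & 0x3f = 18
ver [6+:9] = (word>>6) & 0x1ff = 212
id [15+:12] = (word>>15) & 0xfff = 2551  ←
opcode [27+:5] = (word>>27) & 0x1f = 29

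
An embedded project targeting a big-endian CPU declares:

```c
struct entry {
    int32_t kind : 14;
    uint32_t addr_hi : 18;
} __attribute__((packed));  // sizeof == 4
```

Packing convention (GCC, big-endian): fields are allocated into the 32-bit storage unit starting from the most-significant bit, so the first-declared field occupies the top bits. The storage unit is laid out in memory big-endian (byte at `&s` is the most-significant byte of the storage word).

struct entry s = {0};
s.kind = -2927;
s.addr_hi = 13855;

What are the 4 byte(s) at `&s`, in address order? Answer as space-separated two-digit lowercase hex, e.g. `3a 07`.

kind (14b) val=-2927 bits=0x3491 at bit 18: 0xd2440000
addr_hi (18b) val=13855 bits=0x361f at bit 0: 0xd244361f
word = 0xd244361f → big-endian bytes:
  [0]=0xd2  [1]=0x44  [2]=0x36  [3]=0x1f

d2 44 36 1f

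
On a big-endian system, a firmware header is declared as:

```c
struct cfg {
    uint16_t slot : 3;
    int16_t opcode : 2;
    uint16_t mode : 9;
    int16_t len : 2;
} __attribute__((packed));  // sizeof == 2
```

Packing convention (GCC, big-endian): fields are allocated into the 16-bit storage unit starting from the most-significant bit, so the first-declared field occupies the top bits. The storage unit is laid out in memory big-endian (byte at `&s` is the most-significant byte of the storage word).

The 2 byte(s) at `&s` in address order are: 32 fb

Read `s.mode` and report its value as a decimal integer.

190

[0]=0x32 [1]=0xfb (big-endian) → word 0x32fb
slot [13+:3] = (word>>13) & 0x7 = 1
opcode [11+:2] = (word>>11) & 0x3 = 2
mode [2+:9] = (word>>2) & 0x1ff = 190  ←
len [0+:2] = (word>>0) & 0x3 = 3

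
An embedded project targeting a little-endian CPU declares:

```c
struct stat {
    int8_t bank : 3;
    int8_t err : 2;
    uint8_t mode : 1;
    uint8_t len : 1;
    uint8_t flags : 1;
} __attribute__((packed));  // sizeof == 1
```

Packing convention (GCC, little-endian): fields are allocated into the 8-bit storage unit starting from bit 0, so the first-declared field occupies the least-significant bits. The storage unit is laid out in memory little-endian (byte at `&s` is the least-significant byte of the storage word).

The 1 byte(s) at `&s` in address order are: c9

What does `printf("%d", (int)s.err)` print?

1

[0]=0xc9 (little-endian) → word 0xc9
bank:3 @ bit 0 → (0xc9>>0)&0x7 = 0x1
err:2 @ bit 3 → (0xc9>>3)&0x3 = 0x1  ←
mode:1 @ bit 5 → (0xc9>>5)&0x1 = 0x0
len:1 @ bit 6 → (0xc9>>6)&0x1 = 0x1
flags:1 @ bit 7 → (0xc9>>7)&0x1 = 0x1
err signed 2b, MSB=0: value = 1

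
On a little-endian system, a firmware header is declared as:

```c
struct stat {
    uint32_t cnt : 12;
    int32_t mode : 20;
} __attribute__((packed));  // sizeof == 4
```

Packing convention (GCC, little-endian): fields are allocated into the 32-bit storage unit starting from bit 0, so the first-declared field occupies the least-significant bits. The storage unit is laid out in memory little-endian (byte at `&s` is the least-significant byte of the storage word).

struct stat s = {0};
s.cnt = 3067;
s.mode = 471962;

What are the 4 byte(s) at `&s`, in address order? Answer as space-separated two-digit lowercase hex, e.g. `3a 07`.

fb ab 39 73

[0+:12] cnt=3067 & 0xfff = 0xbfb; word=0x00000bfb
[12+:20] mode=471962 & 0xfffff = 0x7339a; word=0x7339abfb
word = 0x7339abfb → little-endian bytes:
  [0]=0xfb  [1]=0xab  [2]=0x39  [3]=0x73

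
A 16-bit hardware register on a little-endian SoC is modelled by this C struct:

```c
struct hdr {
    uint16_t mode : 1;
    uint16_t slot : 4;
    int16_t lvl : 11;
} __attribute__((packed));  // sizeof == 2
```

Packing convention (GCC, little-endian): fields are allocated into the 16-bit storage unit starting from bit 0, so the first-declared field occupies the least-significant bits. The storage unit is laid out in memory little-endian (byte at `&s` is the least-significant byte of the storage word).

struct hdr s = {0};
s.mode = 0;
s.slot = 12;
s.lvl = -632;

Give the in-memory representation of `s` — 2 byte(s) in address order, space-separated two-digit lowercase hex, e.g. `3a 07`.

18 b1

[0+:1] mode=0 & 0x1 = 0x0; word=0x0000
[1+:4] slot=12 & 0xf = 0xc; word=0x0018
[5+:11] lvl=-632 & 0x7ff = 0x588; word=0xb118
word = 0xb118 → little-endian bytes:
  [0]=0x18  [1]=0xb1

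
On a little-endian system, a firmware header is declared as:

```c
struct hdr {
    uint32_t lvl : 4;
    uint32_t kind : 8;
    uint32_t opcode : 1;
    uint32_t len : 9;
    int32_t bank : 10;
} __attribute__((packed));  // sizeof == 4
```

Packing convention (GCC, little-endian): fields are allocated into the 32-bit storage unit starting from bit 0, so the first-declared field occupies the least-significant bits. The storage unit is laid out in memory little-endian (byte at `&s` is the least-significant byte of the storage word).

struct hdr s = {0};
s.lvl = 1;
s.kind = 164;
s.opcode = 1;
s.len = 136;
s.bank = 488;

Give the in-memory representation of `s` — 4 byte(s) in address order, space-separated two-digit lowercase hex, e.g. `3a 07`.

41 1a 11 7a

lvl (4b) val=1 bits=0x1 at bit 0: 0x00000001
kind (8b) val=164 bits=0xa4 at bit 4: 0x00000a41
opcode (1b) val=1 bits=0x1 at bit 12: 0x00001a41
len (9b) val=136 bits=0x88 at bit 13: 0x00111a41
bank (10b) val=488 bits=0x1e8 at bit 22: 0x7a111a41
word = 0x7a111a41 → little-endian bytes:
  [0]=0x41  [1]=0x1a  [2]=0x11  [3]=0x7a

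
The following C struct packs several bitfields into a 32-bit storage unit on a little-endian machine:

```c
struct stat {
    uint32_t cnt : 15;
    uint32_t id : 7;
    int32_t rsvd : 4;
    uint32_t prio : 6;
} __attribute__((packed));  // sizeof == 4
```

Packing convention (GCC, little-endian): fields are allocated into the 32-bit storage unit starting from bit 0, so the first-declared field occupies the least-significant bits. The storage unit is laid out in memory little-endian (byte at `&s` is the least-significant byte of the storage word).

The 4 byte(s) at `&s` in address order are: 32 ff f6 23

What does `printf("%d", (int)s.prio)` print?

8

[0]=0x32 [1]=0xff [2]=0xf6 [3]=0x23 (little-endian) → word 0x23f6ff32
cnt:15 @ bit 0 → (0x23f6ff32>>0)&0x7fff = 0x7f32
id:7 @ bit 15 → (0x23f6ff32>>15)&0x7f = 0x6d
rsvd:4 @ bit 22 → (0x23f6ff32>>22)&0xf = 0xf
prio:6 @ bit 26 → (0x23f6ff32>>26)&0x3f = 0x8  ←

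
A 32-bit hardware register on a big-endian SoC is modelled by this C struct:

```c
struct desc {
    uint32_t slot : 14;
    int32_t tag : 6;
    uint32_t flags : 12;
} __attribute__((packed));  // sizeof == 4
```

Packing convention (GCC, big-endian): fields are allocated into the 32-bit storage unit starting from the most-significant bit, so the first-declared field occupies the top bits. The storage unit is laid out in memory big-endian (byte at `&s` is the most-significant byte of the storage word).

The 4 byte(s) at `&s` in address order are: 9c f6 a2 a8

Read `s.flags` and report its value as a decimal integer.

[0]=0x9c [1]=0xf6 [2]=0xa2 [3]=0xa8 (big-endian) → word 0x9cf6a2a8
slot:14 @ bit 18 → (0x9cf6a2a8>>18)&0x3fff = 0x273d
tag:6 @ bit 12 → (0x9cf6a2a8>>12)&0x3f = 0x2a
flags:12 @ bit 0 → (0x9cf6a2a8>>0)&0xfff = 0x2a8  ←

680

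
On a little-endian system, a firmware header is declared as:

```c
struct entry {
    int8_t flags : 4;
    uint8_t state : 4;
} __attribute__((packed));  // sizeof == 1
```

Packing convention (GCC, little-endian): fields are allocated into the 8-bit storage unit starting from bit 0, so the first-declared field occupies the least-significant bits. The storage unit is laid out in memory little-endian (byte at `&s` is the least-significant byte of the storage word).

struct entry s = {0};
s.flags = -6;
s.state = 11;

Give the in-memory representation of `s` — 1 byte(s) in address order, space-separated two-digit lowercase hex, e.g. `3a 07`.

flags:4 = -6 → 0xa << 0 → word 0x0a
state:4 = 11 → 0xb << 4 → word 0xba
word = 0xba → little-endian bytes:
  [0]=0xba

ba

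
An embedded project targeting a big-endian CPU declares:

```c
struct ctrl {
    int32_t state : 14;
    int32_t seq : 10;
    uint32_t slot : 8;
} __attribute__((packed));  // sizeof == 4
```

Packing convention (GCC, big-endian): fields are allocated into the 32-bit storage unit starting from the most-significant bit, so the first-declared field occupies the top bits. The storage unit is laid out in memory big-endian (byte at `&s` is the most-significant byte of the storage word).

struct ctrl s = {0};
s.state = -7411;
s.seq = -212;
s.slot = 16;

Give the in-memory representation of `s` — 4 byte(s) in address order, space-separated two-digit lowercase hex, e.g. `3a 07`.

state:14 = -7411 → 0x230d << 18 → word 0x8c340000
seq:10 = -212 → 0x32c << 8 → word 0x8c372c00
slot:8 = 16 → 0x10 << 0 → word 0x8c372c10
word = 0x8c372c10 → big-endian bytes:
  [0]=0x8c  [1]=0x37  [2]=0x2c  [3]=0x10

8c 37 2c 10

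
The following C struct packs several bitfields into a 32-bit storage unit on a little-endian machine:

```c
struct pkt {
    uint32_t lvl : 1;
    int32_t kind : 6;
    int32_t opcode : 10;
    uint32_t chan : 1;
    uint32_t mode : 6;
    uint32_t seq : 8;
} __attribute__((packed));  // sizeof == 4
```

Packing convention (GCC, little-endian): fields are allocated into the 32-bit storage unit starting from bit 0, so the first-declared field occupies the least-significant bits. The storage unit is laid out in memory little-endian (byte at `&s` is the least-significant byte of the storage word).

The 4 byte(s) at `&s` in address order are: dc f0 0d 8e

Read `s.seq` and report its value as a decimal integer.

[0]=0xdc [1]=0xf0 [2]=0x0d [3]=0x8e (little-endian) → word 0x8e0df0dc
lvl:1 @ bit 0 → (0x8e0df0dc>>0)&0x1 = 0x0
kind:6 @ bit 1 → (0x8e0df0dc>>1)&0x3f = 0x2e
opcode:10 @ bit 7 → (0x8e0df0dc>>7)&0x3ff = 0x3e1
chan:1 @ bit 17 → (0x8e0df0dc>>17)&0x1 = 0x0
mode:6 @ bit 18 → (0x8e0df0dc>>18)&0x3f = 0x3
seq:8 @ bit 24 → (0x8e0df0dc>>24)&0xff = 0x8e  ←

142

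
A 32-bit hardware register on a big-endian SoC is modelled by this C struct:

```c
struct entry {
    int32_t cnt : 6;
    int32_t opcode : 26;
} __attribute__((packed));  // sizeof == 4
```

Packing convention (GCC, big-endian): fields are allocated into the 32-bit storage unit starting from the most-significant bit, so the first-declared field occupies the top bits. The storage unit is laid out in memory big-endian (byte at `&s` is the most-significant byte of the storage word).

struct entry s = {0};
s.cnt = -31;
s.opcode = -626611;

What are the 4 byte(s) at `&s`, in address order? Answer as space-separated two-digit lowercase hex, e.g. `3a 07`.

87 f6 70 4d

[26+:6] cnt=-31 & 0x3f = 0x21; word=0x84000000
[0+:26] opcode=-626611 & 0x3ffffff = 0x3f6704d; word=0x87f6704d
word = 0x87f6704d → big-endian bytes:
  [0]=0x87  [1]=0xf6  [2]=0x70  [3]=0x4d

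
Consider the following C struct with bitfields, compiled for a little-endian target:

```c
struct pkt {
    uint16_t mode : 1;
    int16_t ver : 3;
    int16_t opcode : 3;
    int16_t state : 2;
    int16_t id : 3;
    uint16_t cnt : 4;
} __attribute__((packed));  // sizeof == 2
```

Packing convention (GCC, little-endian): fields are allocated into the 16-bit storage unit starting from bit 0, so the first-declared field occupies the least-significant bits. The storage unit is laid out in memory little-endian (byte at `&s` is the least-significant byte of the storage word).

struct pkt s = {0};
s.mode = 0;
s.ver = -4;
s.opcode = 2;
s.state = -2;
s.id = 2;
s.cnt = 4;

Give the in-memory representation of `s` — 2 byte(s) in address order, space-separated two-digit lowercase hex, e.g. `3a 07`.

28 45

mode (1b) val=0 bits=0x0 at bit 0: 0x0000
ver (3b) val=-4 bits=0x4 at bit 1: 0x0008
opcode (3b) val=2 bits=0x2 at bit 4: 0x0028
state (2b) val=-2 bits=0x2 at bit 7: 0x0128
id (3b) val=2 bits=0x2 at bit 9: 0x0528
cnt (4b) val=4 bits=0x4 at bit 12: 0x4528
word = 0x4528 → little-endian bytes:
  [0]=0x28  [1]=0x45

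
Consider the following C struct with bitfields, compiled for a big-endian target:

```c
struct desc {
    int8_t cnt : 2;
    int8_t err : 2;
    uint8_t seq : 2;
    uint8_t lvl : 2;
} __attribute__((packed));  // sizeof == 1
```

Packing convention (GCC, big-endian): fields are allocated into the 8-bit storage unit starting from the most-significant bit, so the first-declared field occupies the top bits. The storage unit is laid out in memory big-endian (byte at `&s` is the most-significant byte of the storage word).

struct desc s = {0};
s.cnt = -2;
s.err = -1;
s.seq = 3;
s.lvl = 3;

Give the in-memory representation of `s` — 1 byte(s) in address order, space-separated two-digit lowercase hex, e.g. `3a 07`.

bf

[6+:2] cnt=-2 & 0x3 = 0x2; word=0x80
[4+:2] err=-1 & 0x3 = 0x3; word=0xb0
[2+:2] seq=3 & 0x3 = 0x3; word=0xbc
[0+:2] lvl=3 & 0x3 = 0x3; word=0xbf
word = 0xbf → big-endian bytes:
  [0]=0xbf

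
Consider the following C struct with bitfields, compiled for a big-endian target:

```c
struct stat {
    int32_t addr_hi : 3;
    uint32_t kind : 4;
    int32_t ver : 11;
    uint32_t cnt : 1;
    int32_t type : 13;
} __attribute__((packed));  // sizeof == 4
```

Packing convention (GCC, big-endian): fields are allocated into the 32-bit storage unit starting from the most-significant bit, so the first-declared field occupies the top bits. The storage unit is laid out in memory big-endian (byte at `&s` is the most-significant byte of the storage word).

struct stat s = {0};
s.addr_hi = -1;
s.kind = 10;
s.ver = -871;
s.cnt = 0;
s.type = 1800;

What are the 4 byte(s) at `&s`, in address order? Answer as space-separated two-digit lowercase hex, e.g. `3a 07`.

f5 26 47 08

[29+:3] addr_hi=-1 & 0x7 = 0x7; word=0xe0000000
[25+:4] kind=10 & 0xf = 0xa; word=0xf4000000
[14+:11] ver=-871 & 0x7ff = 0x499; word=0xf5264000
[13+:1] cnt=0 & 0x1 = 0x0; word=0xf5264000
[0+:13] type=1800 & 0x1fff = 0x708; word=0xf5264708
word = 0xf5264708 → big-endian bytes:
  [0]=0xf5  [1]=0x26  [2]=0x47  [3]=0x08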